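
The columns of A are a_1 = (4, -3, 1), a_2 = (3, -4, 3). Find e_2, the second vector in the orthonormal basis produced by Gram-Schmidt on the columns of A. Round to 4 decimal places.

a_1 = (4, -3, 1); ‖a_1‖ = 5.0990, so e_1 = (0.7845, -0.5883, 0.1961).
e_1·a_2 = 0.7845·3 + (-0.5883)·(-4) + 0.1961·3 = 5.2951.
u_2 = a_2 − 5.2951·e_1 = (-1.1538, -0.8846, 1.9615).
‖u_2‖ = 2.4416, so e_2 = (-0.4726, -0.3623, 0.8034).

e_2 = (-0.4726, -0.3623, 0.8034)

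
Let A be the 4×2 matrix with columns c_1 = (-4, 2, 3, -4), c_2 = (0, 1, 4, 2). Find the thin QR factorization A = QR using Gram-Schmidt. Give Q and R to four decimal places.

c_1 = (-4, 2, 3, -4); ‖c_1‖ = 6.7082, so e_1 = (-0.5963, 0.2981, 0.4472, -0.5963).
e_1·c_2 = (-0.5963)·0 + 0.2981·1 + 0.4472·4 + (-0.5963)·2 = 0.8944.
u_2 = c_2 − 0.8944·e_1 = (0.5333, 0.7333, 3.6000, 2.5333).
‖u_2‖ = 4.4944, so e_2 = (0.1187, 0.1632, 0.8010, 0.5637).

Q = [[-0.5963, 0.1187], [0.2981, 0.1632], [0.4472, 0.8010], [-0.5963, 0.5637]], R = [[6.7082, 0.8944], [0.0000, 4.4944]]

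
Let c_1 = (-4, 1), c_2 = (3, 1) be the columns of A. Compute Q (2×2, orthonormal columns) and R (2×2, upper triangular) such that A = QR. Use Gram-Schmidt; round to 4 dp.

c_1 = (-4, 1); ‖c_1‖ = 4.1231, so e_1 = (-0.9701, 0.2425).
e_1·c_2 = (-0.9701)·3 + 0.2425·1 = -2.6679.
u_2 = c_2 + 2.6679·e_1 = (0.4118, 1.6471).
‖u_2‖ = 1.6977, so e_2 = (0.2425, 0.9701).

Q = [[-0.9701, 0.2425], [0.2425, 0.9701]], R = [[4.1231, -2.6679], [0.0000, 1.6977]]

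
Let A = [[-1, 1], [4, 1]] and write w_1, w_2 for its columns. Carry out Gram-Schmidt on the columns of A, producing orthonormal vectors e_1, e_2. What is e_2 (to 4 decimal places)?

e_1 = w_1/‖w_1‖ = (-1, 4)/4.1231 = (-0.2425, 0.9701).
r_{12} = e_1·w_2 = 0.7276.
u_2 = w_2 − 0.7276·e_1 = (1.1765, 0.2941).
‖u_2‖ = 1.2127, so e_2 = (0.9701, 0.2425).

e_2 = (0.9701, 0.2425)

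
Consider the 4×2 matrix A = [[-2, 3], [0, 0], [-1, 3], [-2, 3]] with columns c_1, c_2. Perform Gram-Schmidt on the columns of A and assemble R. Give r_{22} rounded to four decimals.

q_1 = c_1/‖c_1‖ = (-2, 0, -1, -2)/3.0000 = (-0.6667, 0.0000, -0.3333, -0.6667).
r_{12} = q_1·c_2 = -5.0000.
u_2 = c_2 + 5.0000·q_1 = (-0.3333, 0.0000, 1.3333, -0.3333).
r_{22} = ‖u_2‖ = 1.4142.

r_{22} = 1.4142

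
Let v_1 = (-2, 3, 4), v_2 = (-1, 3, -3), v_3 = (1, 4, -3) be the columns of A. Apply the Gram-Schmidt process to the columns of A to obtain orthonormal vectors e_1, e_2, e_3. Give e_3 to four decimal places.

e_3 = (0.8954, 0.4264, 0.1279)

e_1 = v_1/‖v_1‖ = (-2, 3, 4)/5.3852 = (-0.3714, 0.5571, 0.7428).
r_{12} = e_1·v_2 = -0.1857.
u_2 = v_2 + 0.1857·e_1 = (-1.0690, 3.1034, -2.8621).
‖u_2‖ = 4.3549, so e_2 = (-0.2455, 0.7126, -0.6572).
r_{13} = e_1·v_3 = -0.3714; r_{23} = e_2·v_3 = 4.5766.
u_3 = v_3 + 0.3714·e_1 − 4.5766·e_2 = (1.9855, 0.9455, 0.2836).
‖u_3‖ = 2.2173, so e_3 = (0.8954, 0.4264, 0.1279).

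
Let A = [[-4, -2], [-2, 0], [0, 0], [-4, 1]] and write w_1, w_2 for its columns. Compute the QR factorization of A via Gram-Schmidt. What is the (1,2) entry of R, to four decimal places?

r_{12} = 0.6667

w_1 = (-4, -2, 0, -4); ‖w_1‖ = 6.0000, so e_1 = (-0.6667, -0.3333, 0.0000, -0.6667).
r_{12} = e_1·w_2 = 0.6667.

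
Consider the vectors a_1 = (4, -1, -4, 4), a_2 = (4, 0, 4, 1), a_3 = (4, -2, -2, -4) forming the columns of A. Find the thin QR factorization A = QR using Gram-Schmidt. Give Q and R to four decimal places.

Q = [[0.5714, 0.6427, 0.4605], [-0.1429, 0.0143, -0.2940], [-0.5714, 0.7569, -0.2616], [0.5714, 0.1178, -0.7956]], R = [[7.0000, 0.5714, 1.4286], [0.0000, 5.7161, 0.5570], [0.0000, 0.0000, 6.1359]]

a_1 = (4, -1, -4, 4); ‖a_1‖ = 7.0000, so e_1 = (0.5714, -0.1429, -0.5714, 0.5714).
e_1·a_2 = 0.5714·4 + (-0.1429)·0 + (-0.5714)·4 + 0.5714·1 = 0.5714.
u_2 = a_2 − 0.5714·e_1 = (3.6735, 0.0816, 4.3265, 0.6735).
‖u_2‖ = 5.7161, so e_2 = (0.6427, 0.0143, 0.7569, 0.1178).
e_1·a_3 = 0.5714·4 + (-0.1429)·(-2) + (-0.5714)·(-2) + 0.5714·(-4) = 1.4286; e_2·a_3 = 0.6427·4 + 0.0143·(-2) + 0.7569·(-2) + 0.1178·(-4) = 0.5570.
u_3 = a_3 − 1.4286·e_1 − 0.5570·e_2 = (2.8257, -1.8039, -1.6052, -4.8819).
‖u_3‖ = 6.1359, so e_3 = (0.4605, -0.2940, -0.2616, -0.7956).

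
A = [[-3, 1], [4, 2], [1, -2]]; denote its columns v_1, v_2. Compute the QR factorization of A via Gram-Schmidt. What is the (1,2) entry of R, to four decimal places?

r_{12} = 0.5883

v_1 = (-3, 4, 1); ‖v_1‖ = 5.0990, so q_1 = (-0.5883, 0.7845, 0.1961).
r_{12} = q_1·v_2 = 0.5883.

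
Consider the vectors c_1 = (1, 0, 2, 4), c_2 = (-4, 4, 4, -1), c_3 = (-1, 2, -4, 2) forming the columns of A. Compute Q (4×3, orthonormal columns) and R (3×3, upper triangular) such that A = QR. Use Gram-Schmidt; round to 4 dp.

c_1 = (1, 0, 2, 4); ‖c_1‖ = 4.5826, so q_1 = (0.2182, 0.0000, 0.4364, 0.8729).
q_1·c_2 = 0.2182·(-4) + 0.0000·4 + 0.4364·4 + 0.8729·(-1) = 0.0000.
u_2 = c_2 + 0.0000·q_1 = (-4.0000, 4.0000, 4.0000, -1.0000).
‖u_2‖ = 7.0000, so q_2 = (-0.5714, 0.5714, 0.5714, -0.1429).
q_1·c_3 = 0.2182·(-1) + 0.0000·2 + 0.4364·(-4) + 0.8729·2 = -0.2182; q_2·c_3 = (-0.5714)·(-1) + 0.5714·2 + 0.5714·(-4) + (-0.1429)·2 = -0.8571.
u_3 = c_3 + 0.2182·q_1 + 0.8571·q_2 = (-1.4422, 2.4898, -3.4150, 2.0680).
‖u_3‖ = 4.9211, so q_3 = (-0.2931, 0.5059, -0.6939, 0.4202).

Q = [[0.2182, -0.5714, -0.2931], [0.0000, 0.5714, 0.5059], [0.4364, 0.5714, -0.6939], [0.8729, -0.1429, 0.4202]], R = [[4.5826, 0.0000, -0.2182], [0.0000, 7.0000, -0.8571], [0.0000, 0.0000, 4.9211]]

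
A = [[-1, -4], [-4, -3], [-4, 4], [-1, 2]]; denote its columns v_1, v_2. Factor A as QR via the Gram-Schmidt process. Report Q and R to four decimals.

v_1 = (-1, -4, -4, -1); ‖v_1‖ = 5.8310, so e_1 = (-0.1715, -0.6860, -0.6860, -0.1715).
e_1·v_2 = (-0.1715)·(-4) + (-0.6860)·(-3) + (-0.6860)·4 + (-0.1715)·2 = -0.3430.
u_2 = v_2 + 0.3430·e_1 = (-4.0588, -3.2353, 3.7647, 1.9412).
‖u_2‖ = 6.6994, so e_2 = (-0.6058, -0.4829, 0.5619, 0.2898).

Q = [[-0.1715, -0.6058], [-0.6860, -0.4829], [-0.6860, 0.5619], [-0.1715, 0.2898]], R = [[5.8310, -0.3430], [0.0000, 6.6994]]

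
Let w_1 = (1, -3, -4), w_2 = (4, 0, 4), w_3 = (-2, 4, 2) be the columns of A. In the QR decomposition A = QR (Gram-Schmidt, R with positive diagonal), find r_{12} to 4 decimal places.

q_1 = w_1/‖w_1‖ = (1, -3, -4)/5.0990 = (0.1961, -0.5883, -0.7845).
r_{12} = q_1·w_2 = -2.3534.

r_{12} = -2.3534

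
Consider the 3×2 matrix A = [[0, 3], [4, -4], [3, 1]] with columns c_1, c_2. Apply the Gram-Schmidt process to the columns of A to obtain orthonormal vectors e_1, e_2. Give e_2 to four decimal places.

c_1 = (0, 4, 3); ‖c_1‖ = 5.0000, so e_1 = (0.0000, 0.8000, 0.6000).
e_1·c_2 = 0.0000·3 + 0.8000·(-4) + 0.6000·1 = -2.6000.
u_2 = c_2 + 2.6000·e_1 = (3.0000, -1.9200, 2.5600).
‖u_2‖ = 4.3863, so e_2 = (0.6839, -0.4377, 0.5836).

e_2 = (0.6839, -0.4377, 0.5836)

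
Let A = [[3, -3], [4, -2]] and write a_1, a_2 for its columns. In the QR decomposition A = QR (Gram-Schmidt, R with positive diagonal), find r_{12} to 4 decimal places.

a_1 = (3, 4); ‖a_1‖ = 5.0000, so e_1 = (0.6000, 0.8000).
r_{12} = e_1·a_2 = -3.4000.

r_{12} = -3.4000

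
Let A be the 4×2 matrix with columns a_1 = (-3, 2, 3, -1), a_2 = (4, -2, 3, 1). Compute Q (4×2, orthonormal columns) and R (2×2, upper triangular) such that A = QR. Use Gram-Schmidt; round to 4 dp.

Q = [[-0.6255, 0.5667], [0.4170, -0.2500], [0.6255, 0.7751], [-0.2085, 0.1250]], R = [[4.7958, -1.6681], [0.0000, 5.2170]]

e_1 = a_1/‖a_1‖ = (-3, 2, 3, -1)/4.7958 = (-0.6255, 0.4170, 0.6255, -0.2085).
r_{12} = e_1·a_2 = -1.6681.
u_2 = a_2 + 1.6681·e_1 = (2.9565, -1.3043, 4.0435, 0.6522).
‖u_2‖ = 5.2170, so e_2 = (0.5667, -0.2500, 0.7751, 0.1250).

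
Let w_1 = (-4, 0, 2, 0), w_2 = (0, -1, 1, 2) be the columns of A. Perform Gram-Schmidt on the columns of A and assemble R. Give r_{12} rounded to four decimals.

w_1 = (-4, 0, 2, 0); ‖w_1‖ = 4.4721, so e_1 = (-0.8944, 0.0000, 0.4472, 0.0000).
r_{12} = e_1·w_2 = 0.4472.

r_{12} = 0.4472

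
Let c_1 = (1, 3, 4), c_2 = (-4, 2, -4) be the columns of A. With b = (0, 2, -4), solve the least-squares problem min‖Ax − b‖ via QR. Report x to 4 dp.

q_1 = c_1/‖c_1‖ = (1, 3, 4)/5.0990 = (0.1961, 0.5883, 0.7845).
r_{12} = q_1·c_2 = -2.7456.
u_2 = c_2 + 2.7456·q_1 = (-3.4615, 3.6154, -1.8462).
‖u_2‖ = 5.3349, so q_2 = (-0.6488, 0.6777, -0.3460).
Qᵀb = (-1.9612, 2.7396).
Back-substitute: x_2 = 2.7396/5.3349 = 0.5135.
x_1 = (-1.9612 + 2.7456·0.5135)/5.0990 = -0.1081.

x = (-0.1081, 0.5135)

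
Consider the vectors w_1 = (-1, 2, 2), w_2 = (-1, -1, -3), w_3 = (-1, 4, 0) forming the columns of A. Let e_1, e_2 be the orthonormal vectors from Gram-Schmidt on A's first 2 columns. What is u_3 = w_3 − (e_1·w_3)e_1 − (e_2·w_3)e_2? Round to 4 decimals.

u_3 = (1.2800, 1.6000, -0.9600)

w_1 = (-1, 2, 2); ‖w_1‖ = 3.0000, so e_1 = (-0.3333, 0.6667, 0.6667).
e_1·w_2 = (-0.3333)·(-1) + 0.6667·(-1) + 0.6667·(-3) = -2.3333.
u_2 = w_2 + 2.3333·e_1 = (-1.7778, 0.5556, -1.4444).
‖u_2‖ = 2.3570, so e_2 = (-0.7542, 0.2357, -0.6128).
e_1·w_3 = (-0.3333)·(-1) + 0.6667·4 + 0.6667·0 = 3.0000; e_2·w_3 = (-0.7542)·(-1) + 0.2357·4 + (-0.6128)·0 = 1.6971.
u_3 = w_3 − 3.0000·e_1 − 1.6971·e_2 = (1.2800, 1.6000, -0.9600).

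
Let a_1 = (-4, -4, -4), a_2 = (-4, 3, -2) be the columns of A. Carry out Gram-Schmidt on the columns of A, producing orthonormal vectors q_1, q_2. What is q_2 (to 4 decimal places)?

q_2 = (-0.5883, 0.7845, -0.1961)

a_1 = (-4, -4, -4); ‖a_1‖ = 6.9282, so q_1 = (-0.5774, -0.5774, -0.5774).
q_1·a_2 = (-0.5774)·(-4) + (-0.5774)·3 + (-0.5774)·(-2) = 1.7321.
u_2 = a_2 − 1.7321·q_1 = (-3.0000, 4.0000, -1.0000).
‖u_2‖ = 5.0990, so q_2 = (-0.5883, 0.7845, -0.1961).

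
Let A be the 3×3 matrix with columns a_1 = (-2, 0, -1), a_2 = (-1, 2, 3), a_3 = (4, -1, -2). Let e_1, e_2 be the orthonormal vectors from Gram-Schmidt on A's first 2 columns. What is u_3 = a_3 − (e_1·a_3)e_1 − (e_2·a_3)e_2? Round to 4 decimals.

u_3 = (0.2609, 0.9130, -0.5217)

e_1 = a_1/‖a_1‖ = (-2, 0, -1)/2.2361 = (-0.8944, 0.0000, -0.4472).
r_{12} = e_1·a_2 = -0.4472.
u_2 = a_2 + 0.4472·e_1 = (-1.4000, 2.0000, 2.8000).
‖u_2‖ = 3.7148, so e_2 = (-0.3769, 0.5384, 0.7537).
r_{13} = e_1·a_3 = -2.6833; r_{23} = e_2·a_3 = -3.5533.
u_3 = a_3 + 2.6833·e_1 + 3.5533·e_2 = (0.2609, 0.9130, -0.5217).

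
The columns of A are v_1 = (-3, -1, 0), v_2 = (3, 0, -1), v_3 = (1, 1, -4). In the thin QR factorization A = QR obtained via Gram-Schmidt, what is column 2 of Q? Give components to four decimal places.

e_2 = (0.2176, -0.6529, -0.7255)

e_1 = v_1/‖v_1‖ = (-3, -1, 0)/3.1623 = (-0.9487, -0.3162, 0.0000).
r_{12} = e_1·v_2 = -2.8460.
u_2 = v_2 + 2.8460·e_1 = (0.3000, -0.9000, -1.0000).
‖u_2‖ = 1.3784, so e_2 = (0.2176, -0.6529, -0.7255).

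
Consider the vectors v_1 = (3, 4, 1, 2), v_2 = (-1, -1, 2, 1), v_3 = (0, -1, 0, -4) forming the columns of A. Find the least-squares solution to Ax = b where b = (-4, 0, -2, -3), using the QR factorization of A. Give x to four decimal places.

v_1 = (3, 4, 1, 2); ‖v_1‖ = 5.4772, so q_1 = (0.5477, 0.7303, 0.1826, 0.3651).
q_1·v_2 = 0.5477·(-1) + 0.7303·(-1) + 0.1826·2 + 0.3651·1 = -0.5477.
u_2 = v_2 + 0.5477·q_1 = (-0.7000, -0.6000, 2.1000, 1.2000).
‖u_2‖ = 2.5884, so q_2 = (-0.2704, -0.2318, 0.8113, 0.4636).
q_1·v_3 = 0.5477·0 + 0.7303·(-1) + 0.1826·0 + 0.3651·(-4) = -2.1909; q_2·v_3 = (-0.2704)·0 + (-0.2318)·(-1) + 0.8113·0 + 0.4636·(-4) = -1.6226.
u_3 = v_3 + 2.1909·q_1 + 1.6226·q_2 = (0.7612, 0.2239, 1.7164, -2.4478).
‖u_3‖ = 3.0931, so q_3 = (0.2461, 0.0724, 0.5549, -0.7914).
Qᵀb = (-3.6515, -1.9317, 0.2799).
Back-substitute: x_3 = 0.2799/3.0931 = 0.0905.
x_2 = (-1.9317 + 1.6226·0.0905)/2.5884 = -0.6895.
x_1 = (-3.6515 + 0.5477·(-0.6895) + 2.1909·0.0905)/5.4772 = -0.6994.

x = (-0.6994, -0.6895, 0.0905)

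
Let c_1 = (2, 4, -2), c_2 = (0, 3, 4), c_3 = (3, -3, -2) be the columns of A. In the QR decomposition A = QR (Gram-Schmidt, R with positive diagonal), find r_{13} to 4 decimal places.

c_1 = (2, 4, -2); ‖c_1‖ = 4.8990, so q_1 = (0.4082, 0.8165, -0.4082).
r_{13} = q_1·c_3 = -0.4082.

r_{13} = -0.4082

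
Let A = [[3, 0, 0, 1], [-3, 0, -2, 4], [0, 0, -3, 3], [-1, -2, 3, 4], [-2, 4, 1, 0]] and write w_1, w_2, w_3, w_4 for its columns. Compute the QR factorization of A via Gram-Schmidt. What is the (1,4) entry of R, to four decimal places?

r_{14} = -2.7107

q_1 = w_1/‖w_1‖ = (3, -3, 0, -1, -2)/4.7958 = (0.6255, -0.6255, 0.0000, -0.2085, -0.4170).
r_{14} = q_1·w_4 = -2.7107.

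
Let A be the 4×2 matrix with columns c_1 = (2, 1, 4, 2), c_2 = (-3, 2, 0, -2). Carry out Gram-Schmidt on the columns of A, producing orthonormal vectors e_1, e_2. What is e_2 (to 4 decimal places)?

c_1 = (2, 1, 4, 2); ‖c_1‖ = 5.0000, so e_1 = (0.4000, 0.2000, 0.8000, 0.4000).
e_1·c_2 = 0.4000·(-3) + 0.2000·2 + 0.8000·0 + 0.4000·(-2) = -1.6000.
u_2 = c_2 + 1.6000·e_1 = (-2.3600, 2.3200, 1.2800, -1.3600).
‖u_2‖ = 3.8000, so e_2 = (-0.6211, 0.6105, 0.3368, -0.3579).

e_2 = (-0.6211, 0.6105, 0.3368, -0.3579)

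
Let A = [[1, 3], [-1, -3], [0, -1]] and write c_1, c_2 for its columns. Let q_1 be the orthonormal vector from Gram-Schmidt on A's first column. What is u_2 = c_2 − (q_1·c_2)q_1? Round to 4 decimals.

u_2 = (0.0000, 0.0000, -1.0000)

c_1 = (1, -1, 0); ‖c_1‖ = 1.4142, so q_1 = (0.7071, -0.7071, 0.0000).
q_1·c_2 = 0.7071·3 + (-0.7071)·(-3) + 0.0000·(-1) = 4.2426.
u_2 = c_2 − 4.2426·q_1 = (0.0000, 0.0000, -1.0000).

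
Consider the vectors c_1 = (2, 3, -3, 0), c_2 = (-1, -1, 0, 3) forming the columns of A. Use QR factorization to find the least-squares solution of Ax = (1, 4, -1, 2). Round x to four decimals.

c_1 = (2, 3, -3, 0); ‖c_1‖ = 4.6904, so q_1 = (0.4264, 0.6396, -0.6396, 0.0000).
q_1·c_2 = 0.4264·(-1) + 0.6396·(-1) + (-0.6396)·0 + 0.0000·3 = -1.0660.
u_2 = c_2 + 1.0660·q_1 = (-0.5455, -0.3182, -0.6818, 3.0000).
‖u_2‖ = 3.1406, so q_2 = (-0.1737, -0.1013, -0.2171, 0.9552).
Qᵀb = (3.6244, 1.5486).
Back-substitute: x_2 = 1.5486/3.1406 = 0.4931.
x_1 = (3.6244 + 1.0660·0.4931)/4.6904 = 0.8848.

x = (0.8848, 0.4931)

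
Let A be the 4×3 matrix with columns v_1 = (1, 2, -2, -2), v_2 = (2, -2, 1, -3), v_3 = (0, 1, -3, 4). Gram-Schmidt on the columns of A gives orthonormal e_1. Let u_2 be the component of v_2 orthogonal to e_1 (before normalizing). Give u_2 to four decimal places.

u_2 = (1.8462, -2.3077, 1.3077, -2.6923)

e_1 = v_1/‖v_1‖ = (1, 2, -2, -2)/3.6056 = (0.2774, 0.5547, -0.5547, -0.5547).
r_{12} = e_1·v_2 = 0.5547.
u_2 = v_2 − 0.5547·e_1 = (1.8462, -2.3077, 1.3077, -2.6923).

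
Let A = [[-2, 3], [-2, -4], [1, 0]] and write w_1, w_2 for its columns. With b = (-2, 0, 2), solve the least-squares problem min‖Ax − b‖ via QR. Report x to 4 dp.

x = (0.7330, -0.2986)

w_1 = (-2, -2, 1); ‖w_1‖ = 3.0000, so e_1 = (-0.6667, -0.6667, 0.3333).
e_1·w_2 = (-0.6667)·3 + (-0.6667)·(-4) + 0.3333·0 = 0.6667.
u_2 = w_2 − 0.6667·e_1 = (3.4444, -3.5556, -0.2222).
‖u_2‖ = 4.9554, so e_2 = (0.6951, -0.7175, -0.0448).
Qᵀb = (2.0000, -1.4799).
Back-substitute: x_2 = -1.4799/4.9554 = -0.2986.
x_1 = (2.0000 − 0.6667·(-0.2986))/3.0000 = 0.7330.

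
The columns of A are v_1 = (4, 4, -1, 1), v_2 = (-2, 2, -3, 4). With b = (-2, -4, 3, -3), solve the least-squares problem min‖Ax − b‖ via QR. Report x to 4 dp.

e_1 = v_1/‖v_1‖ = (4, 4, -1, 1)/5.8310 = (0.6860, 0.6860, -0.1715, 0.1715).
r_{12} = e_1·v_2 = 1.2005.
u_2 = v_2 − 1.2005·e_1 = (-2.8235, 1.1765, -2.7941, 3.7941).
‖u_2‖ = 5.6177, so e_2 = (-0.5026, 0.2094, -0.4974, 0.6754).
Qᵀb = (-5.1450, -3.3507).
Back-substitute: x_2 = -3.3507/5.6177 = -0.5965.
x_1 = (-5.1450 − 1.2005·(-0.5965))/5.8310 = -0.7596.

x = (-0.7596, -0.5965)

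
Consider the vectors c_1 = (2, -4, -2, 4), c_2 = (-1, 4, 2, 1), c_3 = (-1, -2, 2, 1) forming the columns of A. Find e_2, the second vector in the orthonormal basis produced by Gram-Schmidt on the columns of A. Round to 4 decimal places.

c_1 = (2, -4, -2, 4); ‖c_1‖ = 6.3246, so e_1 = (0.3162, -0.6325, -0.3162, 0.6325).
e_1·c_2 = 0.3162·(-1) + (-0.6325)·4 + (-0.3162)·2 + 0.6325·1 = -2.8460.
u_2 = c_2 + 2.8460·e_1 = (-0.1000, 2.2000, 1.1000, 2.8000).
‖u_2‖ = 3.7283, so e_2 = (-0.0268, 0.5901, 0.2950, 0.7510).

e_2 = (-0.0268, 0.5901, 0.2950, 0.7510)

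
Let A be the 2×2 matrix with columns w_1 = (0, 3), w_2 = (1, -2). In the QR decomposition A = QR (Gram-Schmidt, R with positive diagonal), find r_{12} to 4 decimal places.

r_{12} = -2.0000

w_1 = (0, 3); ‖w_1‖ = 3.0000, so e_1 = (0.0000, 1.0000).
r_{12} = e_1·w_2 = -2.0000.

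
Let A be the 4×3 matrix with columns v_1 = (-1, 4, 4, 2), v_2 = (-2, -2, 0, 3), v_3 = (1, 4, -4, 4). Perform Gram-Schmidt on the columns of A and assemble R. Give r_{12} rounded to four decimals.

r_{12} = 0.0000

v_1 = (-1, 4, 4, 2); ‖v_1‖ = 6.0828, so e_1 = (-0.1644, 0.6576, 0.6576, 0.3288).
r_{12} = e_1·v_2 = 0.0000.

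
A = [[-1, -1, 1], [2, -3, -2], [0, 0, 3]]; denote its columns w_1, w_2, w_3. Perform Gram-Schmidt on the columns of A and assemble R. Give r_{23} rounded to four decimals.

w_1 = (-1, 2, 0); ‖w_1‖ = 2.2361, so e_1 = (-0.4472, 0.8944, 0.0000).
e_1·w_2 = (-0.4472)·(-1) + 0.8944·(-3) + 0.0000·0 = -2.2361.
u_2 = w_2 + 2.2361·e_1 = (-2.0000, -1.0000, 0.0000).
‖u_2‖ = 2.2361, so e_2 = (-0.8944, -0.4472, 0.0000).
r_{23} = e_2·w_3 = 0.0000.

r_{23} = 0.0000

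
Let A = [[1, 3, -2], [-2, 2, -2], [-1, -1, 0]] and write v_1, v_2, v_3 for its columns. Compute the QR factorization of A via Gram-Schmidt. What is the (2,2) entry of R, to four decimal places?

r_{22} = 3.7417

v_1 = (1, -2, -1); ‖v_1‖ = 2.4495, so e_1 = (0.4082, -0.8165, -0.4082).
e_1·v_2 = 0.4082·3 + (-0.8165)·2 + (-0.4082)·(-1) = 0.0000.
u_2 = v_2 + 0.0000·e_1 = (3.0000, 2.0000, -1.0000).
r_{22} = ‖u_2‖ = 3.7417.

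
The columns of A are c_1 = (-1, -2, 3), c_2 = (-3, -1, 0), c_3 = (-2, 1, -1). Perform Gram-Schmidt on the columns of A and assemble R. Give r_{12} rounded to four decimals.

r_{12} = 1.3363

q_1 = c_1/‖c_1‖ = (-1, -2, 3)/3.7417 = (-0.2673, -0.5345, 0.8018).
r_{12} = q_1·c_2 = 1.3363.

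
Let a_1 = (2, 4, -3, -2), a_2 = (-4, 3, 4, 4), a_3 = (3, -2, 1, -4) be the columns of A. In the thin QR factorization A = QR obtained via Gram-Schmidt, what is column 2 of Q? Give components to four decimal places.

e_2 = (-0.4318, 0.7039, 0.3627, 0.4318)

e_1 = a_1/‖a_1‖ = (2, 4, -3, -2)/5.7446 = (0.3482, 0.6963, -0.5222, -0.3482).
r_{12} = e_1·a_2 = -2.7852.
u_2 = a_2 + 2.7852·e_1 = (-3.0303, 4.9394, 2.5455, 3.0303).
‖u_2‖ = 7.0173, so e_2 = (-0.4318, 0.7039, 0.3627, 0.4318).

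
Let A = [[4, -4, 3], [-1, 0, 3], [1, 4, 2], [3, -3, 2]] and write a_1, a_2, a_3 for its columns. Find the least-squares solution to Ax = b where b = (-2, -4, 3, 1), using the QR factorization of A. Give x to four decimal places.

a_1 = (4, -1, 1, 3); ‖a_1‖ = 5.1962, so q_1 = (0.7698, -0.1925, 0.1925, 0.5774).
q_1·a_2 = 0.7698·(-4) + (-0.1925)·0 + 0.1925·4 + 0.5774·(-3) = -4.0415.
u_2 = a_2 + 4.0415·q_1 = (-0.8889, -0.7778, 4.7778, -0.6667).
‖u_2‖ = 4.9666, so q_2 = (-0.1790, -0.1566, 0.9620, -0.1342).
q_1·a_3 = 0.7698·3 + (-0.1925)·3 + 0.1925·2 + 0.5774·2 = 3.2717; q_2·a_3 = (-0.1790)·3 + (-0.1566)·3 + 0.9620·2 + (-0.1342)·2 = 0.6488.
u_3 = a_3 − 3.2717·q_1 − 0.6488·q_2 = (0.5976, 3.7312, 0.7462, 0.1982).
‖u_3‖ = 3.8569, so q_3 = (0.1549, 0.9674, 0.1935, 0.0514).
Qᵀb = (0.3849, 3.7361, -3.5478).
Back-substitute: x_3 = -3.5478/3.8569 = -0.9199.
x_2 = (3.7361 − 0.6488·(-0.9199))/4.9666 = 0.8724.
x_1 = (0.3849 + 4.0415·0.8724 − 3.2717·(-0.9199))/5.1962 = 1.3318.

x = (1.3318, 0.8724, -0.9199)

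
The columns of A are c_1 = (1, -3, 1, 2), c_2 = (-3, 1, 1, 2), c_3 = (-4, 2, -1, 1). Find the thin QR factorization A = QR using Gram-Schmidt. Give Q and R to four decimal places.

c_1 = (1, -3, 1, 2); ‖c_1‖ = 3.8730, so e_1 = (0.2582, -0.7746, 0.2582, 0.5164).
e_1·c_2 = 0.2582·(-3) + (-0.7746)·1 + 0.2582·1 + 0.5164·2 = -0.2582.
u_2 = c_2 + 0.2582·e_1 = (-2.9333, 0.8000, 1.0667, 2.1333).
‖u_2‖ = 3.8644, so e_2 = (-0.7591, 0.2070, 0.2760, 0.5521).
e_1·c_3 = 0.2582·(-4) + (-0.7746)·2 + 0.2582·(-1) + 0.5164·1 = -2.3238; e_2·c_3 = (-0.7591)·(-4) + 0.2070·2 + 0.2760·(-1) + 0.5521·1 = 3.7264.
u_3 = c_3 + 2.3238·e_1 − 3.7264·e_2 = (-0.5714, -0.5714, -1.4286, 0.1429).
‖u_3‖ = 1.6475, so e_3 = (-0.3468, -0.3468, -0.8671, 0.0867).

Q = [[0.2582, -0.7591, -0.3468], [-0.7746, 0.2070, -0.3468], [0.2582, 0.2760, -0.8671], [0.5164, 0.5521, 0.0867]], R = [[3.8730, -0.2582, -2.3238], [0.0000, 3.8644, 3.7264], [0.0000, 0.0000, 1.6475]]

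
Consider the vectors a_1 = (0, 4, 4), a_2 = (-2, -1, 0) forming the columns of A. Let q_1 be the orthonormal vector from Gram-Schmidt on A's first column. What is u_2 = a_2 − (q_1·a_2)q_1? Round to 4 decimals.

q_1 = a_1/‖a_1‖ = (0, 4, 4)/5.6569 = (0.0000, 0.7071, 0.7071).
r_{12} = q_1·a_2 = -0.7071.
u_2 = a_2 + 0.7071·q_1 = (-2.0000, -0.5000, 0.5000).

u_2 = (-2.0000, -0.5000, 0.5000)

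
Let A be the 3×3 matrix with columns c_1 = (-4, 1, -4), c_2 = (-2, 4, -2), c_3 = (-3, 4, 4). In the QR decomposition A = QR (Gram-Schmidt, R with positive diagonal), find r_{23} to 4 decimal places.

r_{23} = 4.0620

c_1 = (-4, 1, -4); ‖c_1‖ = 5.7446, so q_1 = (-0.6963, 0.1741, -0.6963).
q_1·c_2 = (-0.6963)·(-2) + 0.1741·4 + (-0.6963)·(-2) = 3.4816.
u_2 = c_2 − 3.4816·q_1 = (0.4242, 3.3939, 0.4242).
‖u_2‖ = 3.4466, so q_2 = (0.1231, 0.9847, 0.1231).
r_{23} = q_2·c_3 = 4.0620.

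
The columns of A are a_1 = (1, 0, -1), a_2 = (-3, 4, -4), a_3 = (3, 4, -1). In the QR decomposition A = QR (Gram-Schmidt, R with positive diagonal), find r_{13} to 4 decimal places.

a_1 = (1, 0, -1); ‖a_1‖ = 1.4142, so e_1 = (0.7071, 0.0000, -0.7071).
r_{13} = e_1·a_3 = 2.8284.

r_{13} = 2.8284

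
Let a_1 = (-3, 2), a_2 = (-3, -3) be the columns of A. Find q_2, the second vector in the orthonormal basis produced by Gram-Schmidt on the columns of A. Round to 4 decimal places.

a_1 = (-3, 2); ‖a_1‖ = 3.6056, so q_1 = (-0.8321, 0.5547).
q_1·a_2 = (-0.8321)·(-3) + 0.5547·(-3) = 0.8321.
u_2 = a_2 − 0.8321·q_1 = (-2.3077, -3.4615).
‖u_2‖ = 4.1603, so q_2 = (-0.5547, -0.8321).

q_2 = (-0.5547, -0.8321)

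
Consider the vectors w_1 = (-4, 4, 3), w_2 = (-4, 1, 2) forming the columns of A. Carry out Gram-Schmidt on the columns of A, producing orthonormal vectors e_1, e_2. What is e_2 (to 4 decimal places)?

e_1 = w_1/‖w_1‖ = (-4, 4, 3)/6.4031 = (-0.6247, 0.6247, 0.4685).
r_{12} = e_1·w_2 = 4.0605.
u_2 = w_2 − 4.0605·e_1 = (-1.4634, -1.5366, 0.0976).
‖u_2‖ = 2.1242, so e_2 = (-0.6889, -0.7234, 0.0459).

e_2 = (-0.6889, -0.7234, 0.0459)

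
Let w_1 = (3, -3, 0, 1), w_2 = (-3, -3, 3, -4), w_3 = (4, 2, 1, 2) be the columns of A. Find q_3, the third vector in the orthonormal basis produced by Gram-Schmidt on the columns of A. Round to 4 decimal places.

w_1 = (3, -3, 0, 1); ‖w_1‖ = 4.3589, so q_1 = (0.6882, -0.6882, 0.0000, 0.2294).
q_1·w_2 = 0.6882·(-3) + (-0.6882)·(-3) + 0.0000·3 + 0.2294·(-4) = -0.9177.
u_2 = w_2 + 0.9177·q_1 = (-2.3684, -3.6316, 3.0000, -3.7895).
‖u_2‖ = 6.4929, so q_2 = (-0.3648, -0.5593, 0.4620, -0.5836).
q_1·w_3 = 0.6882·4 + (-0.6882)·2 + 0.0000·1 + 0.2294·2 = 1.8353; q_2·w_3 = (-0.3648)·4 + (-0.5593)·2 + 0.4620·1 + (-0.5836)·2 = -3.2829.
u_3 = w_3 − 1.8353·q_1 + 3.2829·q_2 = (1.5393, 1.4270, 2.5169, -0.3371).
‖u_3‖ = 3.2945, so q_3 = (0.4672, 0.4331, 0.7639, -0.1023).

q_3 = (0.4672, 0.4331, 0.7639, -0.1023)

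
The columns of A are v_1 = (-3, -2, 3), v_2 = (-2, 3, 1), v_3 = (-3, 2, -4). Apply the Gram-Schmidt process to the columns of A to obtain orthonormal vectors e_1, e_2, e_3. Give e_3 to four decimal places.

e_3 = (-0.6361, -0.1735, -0.7518)

v_1 = (-3, -2, 3); ‖v_1‖ = 4.6904, so e_1 = (-0.6396, -0.4264, 0.6396).
e_1·v_2 = (-0.6396)·(-2) + (-0.4264)·3 + 0.6396·1 = 0.6396.
u_2 = v_2 − 0.6396·e_1 = (-1.5909, 3.2727, 0.5909).
‖u_2‖ = 3.6866, so e_2 = (-0.4315, 0.8877, 0.1603).
e_1·v_3 = (-0.6396)·(-3) + (-0.4264)·2 + 0.6396·(-4) = -1.4924; e_2·v_3 = (-0.4315)·(-3) + 0.8877·2 + 0.1603·(-4) = 2.4290.
u_3 = v_3 + 1.4924·e_1 − 2.4290·e_2 = (-2.9064, -0.7926, -3.4348).
‖u_3‖ = 4.5687, so e_3 = (-0.6361, -0.1735, -0.7518).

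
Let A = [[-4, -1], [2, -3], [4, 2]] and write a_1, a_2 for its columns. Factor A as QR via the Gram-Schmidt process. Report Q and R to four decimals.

q_1 = a_1/‖a_1‖ = (-4, 2, 4)/6.0000 = (-0.6667, 0.3333, 0.6667).
r_{12} = q_1·a_2 = 1.0000.
u_2 = a_2 − 1.0000·q_1 = (-0.3333, -3.3333, 1.3333).
‖u_2‖ = 3.6056, so q_2 = (-0.0925, -0.9245, 0.3698).

Q = [[-0.6667, -0.0925], [0.3333, -0.9245], [0.6667, 0.3698]], R = [[6.0000, 1.0000], [0.0000, 3.6056]]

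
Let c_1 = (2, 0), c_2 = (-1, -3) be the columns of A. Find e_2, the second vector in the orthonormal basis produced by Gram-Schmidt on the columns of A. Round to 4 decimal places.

e_2 = (0.0000, -1.0000)

c_1 = (2, 0); ‖c_1‖ = 2.0000, so e_1 = (1.0000, 0.0000).
e_1·c_2 = 1.0000·(-1) + 0.0000·(-3) = -1.0000.
u_2 = c_2 + 1.0000·e_1 = (0.0000, -3.0000).
‖u_2‖ = 3.0000, so e_2 = (0.0000, -1.0000).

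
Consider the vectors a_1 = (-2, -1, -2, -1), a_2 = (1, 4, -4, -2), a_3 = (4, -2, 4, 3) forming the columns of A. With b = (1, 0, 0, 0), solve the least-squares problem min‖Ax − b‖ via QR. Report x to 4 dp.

x = (0.1908, 0.2012, 0.2772)

a_1 = (-2, -1, -2, -1); ‖a_1‖ = 3.1623, so e_1 = (-0.6325, -0.3162, -0.6325, -0.3162).
e_1·a_2 = (-0.6325)·1 + (-0.3162)·4 + (-0.6325)·(-4) + (-0.3162)·(-2) = 1.2649.
u_2 = a_2 − 1.2649·e_1 = (1.8000, 4.4000, -3.2000, -1.6000).
‖u_2‖ = 5.9498, so e_2 = (0.3025, 0.7395, -0.5378, -0.2689).
e_1·a_3 = (-0.6325)·4 + (-0.3162)·(-2) + (-0.6325)·4 + (-0.3162)·3 = -5.3759; e_2·a_3 = 0.3025·4 + 0.7395·(-2) + (-0.5378)·4 + (-0.2689)·3 = -3.2270.
u_3 = a_3 + 5.3759·e_1 + 3.2270·e_2 = (1.5763, -1.3136, -1.1356, 0.4322).
‖u_3‖ = 2.3846, so e_3 = (0.6610, -0.5508, -0.4762, 0.1812).
Qᵀb = (-0.6325, 0.3025, 0.6610).
Back-substitute: x_3 = 0.6610/2.3846 = 0.2772.
x_2 = (0.3025 + 3.2270·0.2772)/5.9498 = 0.2012.
x_1 = (-0.6325 − 1.2649·0.2012 + 5.3759·0.2772)/3.1623 = 0.1908.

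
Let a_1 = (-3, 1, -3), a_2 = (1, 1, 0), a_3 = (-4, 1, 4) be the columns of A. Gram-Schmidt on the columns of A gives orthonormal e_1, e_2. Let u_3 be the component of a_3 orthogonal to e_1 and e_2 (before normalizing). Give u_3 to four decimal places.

u_3 = (-2.7353, 2.7353, 3.6471)

e_1 = a_1/‖a_1‖ = (-3, 1, -3)/4.3589 = (-0.6882, 0.2294, -0.6882).
r_{12} = e_1·a_2 = -0.4588.
u_2 = a_2 + 0.4588·e_1 = (0.6842, 1.1053, -0.3158).
‖u_2‖ = 1.3377, so e_2 = (0.5115, 0.8262, -0.2361).
r_{13} = e_1·a_3 = 0.2294; r_{23} = e_2·a_3 = -2.1639.
u_3 = a_3 − 0.2294·e_1 + 2.1639·e_2 = (-2.7353, 2.7353, 3.6471).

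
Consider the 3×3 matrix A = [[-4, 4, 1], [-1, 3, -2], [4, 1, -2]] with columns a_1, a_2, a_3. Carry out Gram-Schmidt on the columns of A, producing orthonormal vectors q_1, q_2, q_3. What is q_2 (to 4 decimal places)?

q_2 = (0.4982, 0.5812, 0.6435)

a_1 = (-4, -1, 4); ‖a_1‖ = 5.7446, so q_1 = (-0.6963, -0.1741, 0.6963).
q_1·a_2 = (-0.6963)·4 + (-0.1741)·3 + 0.6963·1 = -2.6112.
u_2 = a_2 + 2.6112·q_1 = (2.1818, 2.5455, 2.8182).
‖u_2‖ = 4.3797, so q_2 = (0.4982, 0.5812, 0.6435).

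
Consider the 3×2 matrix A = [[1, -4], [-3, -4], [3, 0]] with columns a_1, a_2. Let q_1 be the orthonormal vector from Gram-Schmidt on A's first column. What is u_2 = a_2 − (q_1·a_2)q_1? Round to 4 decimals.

u_2 = (-4.4211, -2.7368, -1.2632)

a_1 = (1, -3, 3); ‖a_1‖ = 4.3589, so q_1 = (0.2294, -0.6882, 0.6882).
q_1·a_2 = 0.2294·(-4) + (-0.6882)·(-4) + 0.6882·0 = 1.8353.
u_2 = a_2 − 1.8353·q_1 = (-4.4211, -2.7368, -1.2632).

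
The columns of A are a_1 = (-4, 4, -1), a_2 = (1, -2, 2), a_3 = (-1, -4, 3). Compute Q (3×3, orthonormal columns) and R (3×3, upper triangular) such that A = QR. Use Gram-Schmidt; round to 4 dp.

Q = [[-0.6963, -0.3984, -0.5970], [0.6963, -0.1732, -0.6965], [-0.1741, 0.9007, -0.3980]], R = [[5.7446, -2.4371, -2.6112], [0.0000, 1.7495, 3.7934], [0.0000, 0.0000, 2.1891]]

q_1 = a_1/‖a_1‖ = (-4, 4, -1)/5.7446 = (-0.6963, 0.6963, -0.1741).
r_{12} = q_1·a_2 = -2.4371.
u_2 = a_2 + 2.4371·q_1 = (-0.6970, -0.3030, 1.5758).
‖u_2‖ = 1.7495, so q_2 = (-0.3984, -0.1732, 0.9007).
r_{13} = q_1·a_3 = -2.6112; r_{23} = q_2·a_3 = 3.7934.
u_3 = a_3 + 2.6112·q_1 − 3.7934·q_2 = (-1.3069, -1.5248, -0.8713).
‖u_3‖ = 2.1891, so q_3 = (-0.5970, -0.6965, -0.3980).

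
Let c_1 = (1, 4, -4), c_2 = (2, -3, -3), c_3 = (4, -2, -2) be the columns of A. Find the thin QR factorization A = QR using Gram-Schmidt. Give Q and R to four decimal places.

c_1 = (1, 4, -4); ‖c_1‖ = 5.7446, so e_1 = (0.1741, 0.6963, -0.6963).
e_1·c_2 = 0.1741·2 + 0.6963·(-3) + (-0.6963)·(-3) = 0.3482.
u_2 = c_2 − 0.3482·e_1 = (1.9394, -3.2424, -2.7576).
‖u_2‖ = 4.6775, so e_2 = (0.4146, -0.6932, -0.5895).
e_1·c_3 = 0.1741·4 + 0.6963·(-2) + (-0.6963)·(-2) = 0.6963; e_2·c_3 = 0.4146·4 + (-0.6932)·(-2) + (-0.5895)·(-2) = 4.2240.
u_3 = c_3 − 0.6963·e_1 − 4.2240·e_2 = (2.1274, 0.4432, 0.9751).
‖u_3‖ = 2.3818, so e_3 = (0.8932, 0.1861, 0.4094).

Q = [[0.1741, 0.4146, 0.8932], [0.6963, -0.6932, 0.1861], [-0.6963, -0.5895, 0.4094]], R = [[5.7446, 0.3482, 0.6963], [0.0000, 4.6775, 4.2240], [0.0000, 0.0000, 2.3818]]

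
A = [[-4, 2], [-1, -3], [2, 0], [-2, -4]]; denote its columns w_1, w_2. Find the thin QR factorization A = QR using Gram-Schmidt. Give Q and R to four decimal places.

Q = [[-0.8000, 0.4634], [-0.2000, -0.5382], [0.4000, -0.0448], [-0.4000, -0.7026]], R = [[5.0000, 0.6000], [0.0000, 5.3516]]

w_1 = (-4, -1, 2, -2); ‖w_1‖ = 5.0000, so e_1 = (-0.8000, -0.2000, 0.4000, -0.4000).
e_1·w_2 = (-0.8000)·2 + (-0.2000)·(-3) + 0.4000·0 + (-0.4000)·(-4) = 0.6000.
u_2 = w_2 − 0.6000·e_1 = (2.4800, -2.8800, -0.2400, -3.7600).
‖u_2‖ = 5.3516, so e_2 = (0.4634, -0.5382, -0.0448, -0.7026).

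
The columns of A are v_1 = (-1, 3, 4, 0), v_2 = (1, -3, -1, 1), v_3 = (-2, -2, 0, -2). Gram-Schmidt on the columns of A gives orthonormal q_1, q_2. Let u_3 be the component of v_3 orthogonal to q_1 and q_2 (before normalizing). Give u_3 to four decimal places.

u_3 = (-2.1379, -1.5862, 0.6552, -1.9655)

q_1 = v_1/‖v_1‖ = (-1, 3, 4, 0)/5.0990 = (-0.1961, 0.5883, 0.7845, 0.0000).
r_{12} = q_1·v_2 = -2.7456.
u_2 = v_2 + 2.7456·q_1 = (0.4615, -1.3846, 1.1538, 1.0000).
‖u_2‖ = 2.1122, so q_2 = (0.2185, -0.6555, 0.5463, 0.4734).
r_{13} = q_1·v_3 = -0.7845; r_{23} = q_2·v_3 = -0.0728.
u_3 = v_3 + 0.7845·q_1 + 0.0728·q_2 = (-2.1379, -1.5862, 0.6552, -1.9655).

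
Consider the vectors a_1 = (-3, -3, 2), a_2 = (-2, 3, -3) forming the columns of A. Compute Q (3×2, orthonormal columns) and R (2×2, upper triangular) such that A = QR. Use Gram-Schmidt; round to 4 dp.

Q = [[-0.6396, -0.7540], [-0.6396, 0.4142], [0.4264, -0.5098]], R = [[4.6904, -1.9188], [0.0000, 4.2800]]

a_1 = (-3, -3, 2); ‖a_1‖ = 4.6904, so e_1 = (-0.6396, -0.6396, 0.4264).
e_1·a_2 = (-0.6396)·(-2) + (-0.6396)·3 + 0.4264·(-3) = -1.9188.
u_2 = a_2 + 1.9188·e_1 = (-3.2273, 1.7727, -2.1818).
‖u_2‖ = 4.2800, so e_2 = (-0.7540, 0.4142, -0.5098).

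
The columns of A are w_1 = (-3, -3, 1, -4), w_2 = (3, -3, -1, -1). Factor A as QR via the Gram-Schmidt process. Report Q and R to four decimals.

q_1 = w_1/‖w_1‖ = (-3, -3, 1, -4)/5.9161 = (-0.5071, -0.5071, 0.1690, -0.6761).
r_{12} = q_1·w_2 = 0.5071.
u_2 = w_2 − 0.5071·q_1 = (3.2571, -2.7429, -1.0857, -0.6571).
‖u_2‖ = 4.4433, so q_2 = (0.7330, -0.6173, -0.2443, -0.1479).

Q = [[-0.5071, 0.7330], [-0.5071, -0.6173], [0.1690, -0.2443], [-0.6761, -0.1479]], R = [[5.9161, 0.5071], [0.0000, 4.4433]]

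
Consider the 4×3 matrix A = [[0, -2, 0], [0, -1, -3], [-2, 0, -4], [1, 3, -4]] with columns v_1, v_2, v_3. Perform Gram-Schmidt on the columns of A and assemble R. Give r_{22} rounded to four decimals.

r_{22} = 3.4928

q_1 = v_1/‖v_1‖ = (0, 0, -2, 1)/2.2361 = (0.0000, 0.0000, -0.8944, 0.4472).
r_{12} = q_1·v_2 = 1.3416.
u_2 = v_2 − 1.3416·q_1 = (-2.0000, -1.0000, 1.2000, 2.4000).
r_{22} = ‖u_2‖ = 3.4928.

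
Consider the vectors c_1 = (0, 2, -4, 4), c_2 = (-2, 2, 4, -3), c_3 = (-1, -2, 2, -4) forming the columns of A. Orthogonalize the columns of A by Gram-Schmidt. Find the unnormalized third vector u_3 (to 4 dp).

q_1 = c_1/‖c_1‖ = (0, 2, -4, 4)/6.0000 = (0.0000, 0.3333, -0.6667, 0.6667).
r_{12} = q_1·c_2 = -4.0000.
u_2 = c_2 + 4.0000·q_1 = (-2.0000, 3.3333, 1.3333, -0.3333).
‖u_2‖ = 4.1231, so q_2 = (-0.4851, 0.8085, 0.3234, -0.0808).
r_{13} = q_1·c_3 = -4.6667; r_{23} = q_2·c_3 = -0.1617.
u_3 = c_3 + 4.6667·q_1 + 0.1617·q_2 = (-1.0784, -0.3137, -1.0588, -0.9020).

u_3 = (-1.0784, -0.3137, -1.0588, -0.9020)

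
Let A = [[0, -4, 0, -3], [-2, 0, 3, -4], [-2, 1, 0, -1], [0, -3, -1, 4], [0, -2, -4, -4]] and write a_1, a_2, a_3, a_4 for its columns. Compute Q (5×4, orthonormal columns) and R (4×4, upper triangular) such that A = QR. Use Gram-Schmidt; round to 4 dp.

a_1 = (0, -2, -2, 0, 0); ‖a_1‖ = 2.8284, so q_1 = (0.0000, -0.7071, -0.7071, 0.0000, 0.0000).
q_1·a_2 = 0.0000·(-4) + (-0.7071)·0 + (-0.7071)·1 + 0.0000·(-3) + 0.0000·(-2) = -0.7071.
u_2 = a_2 + 0.7071·q_1 = (-4.0000, -0.5000, 0.5000, -3.0000, -2.0000).
‖u_2‖ = 5.4314, so q_2 = (-0.7365, -0.0921, 0.0921, -0.5523, -0.3682).
q_1·a_3 = 0.0000·0 + (-0.7071)·3 + (-0.7071)·0 + 0.0000·(-1) + 0.0000·(-4) = -2.1213; q_2·a_3 = (-0.7365)·0 + (-0.0921)·3 + 0.0921·0 + (-0.5523)·(-1) + (-0.3682)·(-4) = 1.7491.
u_3 = a_3 + 2.1213·q_1 − 1.7491·q_2 = (1.2881, 1.6610, -1.6610, -0.0339, -3.3559).
‖u_3‖ = 4.2943, so q_3 = (0.3000, 0.3868, -0.3868, -0.0079, -0.7815).
q_1·a_4 = 0.0000·(-3) + (-0.7071)·(-4) + (-0.7071)·(-1) + 0.0000·4 + 0.0000·(-4) = 3.5355; q_2·a_4 = (-0.7365)·(-3) + (-0.0921)·(-4) + 0.0921·(-1) + (-0.5523)·4 + (-0.3682)·(-4) = 1.7491; q_3·a_4 = 0.3000·(-3) + 0.3868·(-4) + (-0.3868)·(-1) + (-0.0079)·4 + (-0.7815)·(-4) = 1.0341.
u_4 = a_4 − 3.5355·q_1 − 1.7491·q_2 − 1.0341·q_3 = (-2.0221, -1.7390, 1.7390, 4.9743, -2.5478).
‖u_4‖ = 6.4321, so q_4 = (-0.3144, -0.2704, 0.2704, 0.7734, -0.3961).

Q = [[0.0000, -0.7365, 0.3000, -0.3144], [-0.7071, -0.0921, 0.3868, -0.2704], [-0.7071, 0.0921, -0.3868, 0.2704], [0.0000, -0.5523, -0.0079, 0.7734], [0.0000, -0.3682, -0.7815, -0.3961]], R = [[2.8284, -0.7071, -2.1213, 3.5355], [0.0000, 5.4314, 1.7491, 1.7491], [0.0000, 0.0000, 4.2943, 1.0341], [0.0000, 0.0000, 0.0000, 6.4321]]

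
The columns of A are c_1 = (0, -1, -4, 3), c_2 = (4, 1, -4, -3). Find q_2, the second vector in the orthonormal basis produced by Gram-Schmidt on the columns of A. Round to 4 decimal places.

q_2 = (0.6276, 0.1931, -0.4828, -0.5794)

c_1 = (0, -1, -4, 3); ‖c_1‖ = 5.0990, so q_1 = (0.0000, -0.1961, -0.7845, 0.5883).
q_1·c_2 = 0.0000·4 + (-0.1961)·1 + (-0.7845)·(-4) + 0.5883·(-3) = 1.1767.
u_2 = c_2 − 1.1767·q_1 = (4.0000, 1.2308, -3.0769, -3.6923).
‖u_2‖ = 6.3730, so q_2 = (0.6276, 0.1931, -0.4828, -0.5794).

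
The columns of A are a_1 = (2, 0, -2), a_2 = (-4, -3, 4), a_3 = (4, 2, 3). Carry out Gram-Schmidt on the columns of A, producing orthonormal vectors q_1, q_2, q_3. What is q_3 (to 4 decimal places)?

q_3 = (0.7071, 0.0000, 0.7071)

q_1 = a_1/‖a_1‖ = (2, 0, -2)/2.8284 = (0.7071, 0.0000, -0.7071).
r_{12} = q_1·a_2 = -5.6569.
u_2 = a_2 + 5.6569·q_1 = (0.0000, -3.0000, 0.0000).
‖u_2‖ = 3.0000, so q_2 = (0.0000, -1.0000, 0.0000).
r_{13} = q_1·a_3 = 0.7071; r_{23} = q_2·a_3 = -2.0000.
u_3 = a_3 − 0.7071·q_1 + 2.0000·q_2 = (3.5000, 0.0000, 3.5000).
‖u_3‖ = 4.9497, so q_3 = (0.7071, 0.0000, 0.7071).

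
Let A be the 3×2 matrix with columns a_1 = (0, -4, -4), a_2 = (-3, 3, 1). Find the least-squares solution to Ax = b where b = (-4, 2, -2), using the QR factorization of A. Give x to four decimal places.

q_1 = a_1/‖a_1‖ = (0, -4, -4)/5.6569 = (0.0000, -0.7071, -0.7071).
r_{12} = q_1·a_2 = -2.8284.
u_2 = a_2 + 2.8284·q_1 = (-3.0000, 1.0000, -1.0000).
‖u_2‖ = 3.3166, so q_2 = (-0.9045, 0.3015, -0.3015).
Qᵀb = (0.0000, 4.8242).
Back-substitute: x_2 = 4.8242/3.3166 = 1.4545.
x_1 = (0.0000 + 2.8284·1.4545)/5.6569 = 0.7273.

x = (0.7273, 1.4545)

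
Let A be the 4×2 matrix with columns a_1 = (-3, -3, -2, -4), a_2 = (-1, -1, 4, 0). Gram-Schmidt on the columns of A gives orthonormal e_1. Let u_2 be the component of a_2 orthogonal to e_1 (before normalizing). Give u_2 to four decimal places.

u_2 = (-1.1579, -1.1579, 3.8947, -0.2105)

e_1 = a_1/‖a_1‖ = (-3, -3, -2, -4)/6.1644 = (-0.4867, -0.4867, -0.3244, -0.6489).
r_{12} = e_1·a_2 = -0.3244.
u_2 = a_2 + 0.3244·e_1 = (-1.1579, -1.1579, 3.8947, -0.2105).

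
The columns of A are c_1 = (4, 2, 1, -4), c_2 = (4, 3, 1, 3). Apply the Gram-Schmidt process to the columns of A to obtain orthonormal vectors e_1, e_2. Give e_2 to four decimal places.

c_1 = (4, 2, 1, -4); ‖c_1‖ = 6.0828, so e_1 = (0.6576, 0.3288, 0.1644, -0.6576).
e_1·c_2 = 0.6576·4 + 0.3288·3 + 0.1644·1 + (-0.6576)·3 = 1.8084.
u_2 = c_2 − 1.8084·e_1 = (2.8108, 2.4054, 0.7027, 4.1892).
‖u_2‖ = 5.6329, so e_2 = (0.4990, 0.4270, 0.1247, 0.7437).

e_2 = (0.4990, 0.4270, 0.1247, 0.7437)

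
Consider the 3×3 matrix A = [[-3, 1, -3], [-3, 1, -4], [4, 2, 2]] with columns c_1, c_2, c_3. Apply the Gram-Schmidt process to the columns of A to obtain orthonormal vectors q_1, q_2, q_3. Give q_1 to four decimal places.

c_1 = (-3, -3, 4); ‖c_1‖ = 5.8310, so q_1 = (-0.5145, -0.5145, 0.6860).

q_1 = (-0.5145, -0.5145, 0.6860)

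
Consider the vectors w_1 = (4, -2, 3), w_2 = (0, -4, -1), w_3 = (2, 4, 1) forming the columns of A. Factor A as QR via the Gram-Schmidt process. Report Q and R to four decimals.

w_1 = (4, -2, 3); ‖w_1‖ = 5.3852, so e_1 = (0.7428, -0.3714, 0.5571).
e_1·w_2 = 0.7428·0 + (-0.3714)·(-4) + 0.5571·(-1) = 0.9285.
u_2 = w_2 − 0.9285·e_1 = (-0.6897, -3.6552, -1.5172).
‖u_2‖ = 4.0172, so e_2 = (-0.1717, -0.9099, -0.3777).
e_1·w_3 = 0.7428·2 + (-0.3714)·4 + 0.5571·1 = 0.5571; e_2·w_3 = (-0.1717)·2 + (-0.9099)·4 + (-0.3777)·1 = -4.3606.
u_3 = w_3 − 0.5571·e_1 + 4.3606·e_2 = (0.8376, 0.2393, -0.9573).
‖u_3‖ = 1.2943, so e_3 = (0.6472, 0.1849, -0.7396).

Q = [[0.7428, -0.1717, 0.6472], [-0.3714, -0.9099, 0.1849], [0.5571, -0.3777, -0.7396]], R = [[5.3852, 0.9285, 0.5571], [0.0000, 4.0172, -4.3606], [0.0000, 0.0000, 1.2943]]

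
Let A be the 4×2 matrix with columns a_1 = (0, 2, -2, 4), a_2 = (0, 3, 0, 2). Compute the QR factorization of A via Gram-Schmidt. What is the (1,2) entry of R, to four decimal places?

r_{12} = 2.8577

a_1 = (0, 2, -2, 4); ‖a_1‖ = 4.8990, so e_1 = (0.0000, 0.4082, -0.4082, 0.8165).
r_{12} = e_1·a_2 = 2.8577.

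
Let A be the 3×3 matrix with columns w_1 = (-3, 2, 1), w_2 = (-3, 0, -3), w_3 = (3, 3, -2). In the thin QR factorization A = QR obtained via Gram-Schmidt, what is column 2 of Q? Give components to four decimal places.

q_1 = w_1/‖w_1‖ = (-3, 2, 1)/3.7417 = (-0.8018, 0.5345, 0.2673).
r_{12} = q_1·w_2 = 1.6036.
u_2 = w_2 − 1.6036·q_1 = (-1.7143, -0.8571, -3.4286).
‖u_2‖ = 3.9279, so q_2 = (-0.4364, -0.2182, -0.8729).

q_2 = (-0.4364, -0.2182, -0.8729)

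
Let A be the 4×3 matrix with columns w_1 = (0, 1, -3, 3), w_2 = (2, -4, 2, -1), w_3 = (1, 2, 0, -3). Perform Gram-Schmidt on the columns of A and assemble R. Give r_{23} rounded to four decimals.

q_1 = w_1/‖w_1‖ = (0, 1, -3, 3)/4.3589 = (0.0000, 0.2294, -0.6882, 0.6882).
r_{12} = q_1·w_2 = -2.9824.
u_2 = w_2 + 2.9824·q_1 = (2.0000, -3.3158, -0.0526, 1.0526).
‖u_2‖ = 4.0131, so q_2 = (0.4984, -0.8262, -0.0131, 0.2623).
r_{23} = q_2·w_3 = -1.9410.

r_{23} = -1.9410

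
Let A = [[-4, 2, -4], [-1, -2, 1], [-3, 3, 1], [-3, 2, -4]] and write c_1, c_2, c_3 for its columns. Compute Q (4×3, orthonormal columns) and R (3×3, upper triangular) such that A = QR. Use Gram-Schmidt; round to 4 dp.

e_1 = c_1/‖c_1‖ = (-4, -1, -3, -3)/5.9161 = (-0.6761, -0.1690, -0.5071, -0.5071).
r_{12} = e_1·c_2 = -3.5496.
u_2 = c_2 + 3.5496·e_1 = (-0.4000, -2.6000, 1.2000, 0.2000).
‖u_2‖ = 2.8983, so e_2 = (-0.1380, -0.8971, 0.4140, 0.0690).
r_{13} = e_1·c_3 = 4.0567; r_{23} = e_2·c_3 = -0.2070.
u_3 = c_3 − 4.0567·e_1 + 0.2070·e_2 = (-1.2857, 1.5000, 3.1429, -1.9286).
‖u_3‖ = 4.1833, so e_3 = (-0.3073, 0.3586, 0.7513, -0.4610).

Q = [[-0.6761, -0.1380, -0.3073], [-0.1690, -0.8971, 0.3586], [-0.5071, 0.4140, 0.7513], [-0.5071, 0.0690, -0.4610]], R = [[5.9161, -3.5496, 4.0567], [0.0000, 2.8983, -0.2070], [0.0000, 0.0000, 4.1833]]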